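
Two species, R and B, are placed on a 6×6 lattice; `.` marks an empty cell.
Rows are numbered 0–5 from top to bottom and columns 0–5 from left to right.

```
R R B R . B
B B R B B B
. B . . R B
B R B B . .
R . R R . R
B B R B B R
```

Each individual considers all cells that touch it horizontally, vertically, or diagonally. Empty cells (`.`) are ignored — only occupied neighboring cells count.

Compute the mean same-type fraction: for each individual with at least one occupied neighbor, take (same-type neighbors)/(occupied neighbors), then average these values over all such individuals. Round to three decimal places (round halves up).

0.429

(0,0)R 1/3
(0,1)R 2/5
(0,2)B 2/5
(0,3)R 1/4
(0,5)B 2/2
(1,0)B 2/4
(1,1)B 3/6
(1,2)R 2/6
(1,3)B 2/5
(1,4)B 4/6
(1,5)B 3/4
(2,1)B 4/6
(2,4)R 0/5
(2,5)B 2/3
(3,0)B 1/3
(3,1)R 2/5
(3,2)B 2/5
(3,3)B 1/4
(4,0)R 1/4
(4,2)R 3/7
(4,3)R 2/6
(4,5)R 1/2
(5,0)B 1/2
(5,1)B 1/4
(5,2)R 2/4
(5,3)B 1/4
(5,4)B 1/4
(5,5)R 1/2
Sum over 28 individuals: 1/3 + 2/5 + 2/5 + 1/4 + 2/2 + 2/4 + 3/6 + 2/6 + 2/5 + 4/6 + 3/4 + 4/6 + 0/5 + 2/3 + 1/3 + 2/5 + 2/5 + 1/4 + 1/4 + 3/7 + 2/6 + 1/2 + 1/2 + 1/4 + 2/4 + 1/4 + 1/4 + 1/2 = 1009/84; mean = 1009/84 ÷ 28 = 1009/2352 = 0.428996… → 0.429.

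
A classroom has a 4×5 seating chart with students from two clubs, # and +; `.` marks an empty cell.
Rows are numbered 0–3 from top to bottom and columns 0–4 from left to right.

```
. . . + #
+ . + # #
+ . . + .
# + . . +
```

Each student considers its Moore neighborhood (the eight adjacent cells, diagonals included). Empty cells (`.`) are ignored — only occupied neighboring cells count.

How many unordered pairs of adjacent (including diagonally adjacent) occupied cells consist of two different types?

Scan each occupied cell's neighbors to the right and below (and the two forward diagonals) so each pair is counted once.
Row 0: +(0,3)–#(0,4)≠ +(0,3)–#(1,3)≠ +(0,3)–#(1,4)≠ +(0,3)–+(1,2)= #(0,4)–#(1,4)= #(0,4)–#(1,3)=  → 3/6 unlike.
Row 1: +(1,0)–+(2,0)= +(1,2)–#(1,3)≠ +(1,2)–+(2,3)= #(1,3)–#(1,4)= #(1,3)–+(2,3)≠ #(1,4)–+(2,3)≠  → 3/6 unlike.
Row 2: +(2,0)–#(3,0)≠ +(2,0)–+(3,1)= +(2,3)–+(3,4)=  → 1/3 unlike.
Row 3: #(3,0)–+(3,1)≠  → 1/1 unlike.
Total adjacent occupied pairs: 16; unlike-type pairs: 8.

8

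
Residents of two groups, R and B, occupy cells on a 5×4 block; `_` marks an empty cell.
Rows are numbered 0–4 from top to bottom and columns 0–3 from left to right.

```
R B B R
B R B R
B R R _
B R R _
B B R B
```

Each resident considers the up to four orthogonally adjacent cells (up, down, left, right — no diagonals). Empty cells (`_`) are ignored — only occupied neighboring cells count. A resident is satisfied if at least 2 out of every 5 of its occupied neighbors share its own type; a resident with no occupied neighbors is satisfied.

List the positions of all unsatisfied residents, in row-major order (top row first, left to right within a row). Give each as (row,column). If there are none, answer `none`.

(0,0), (0,1), (1,0), (1,1), (1,2), (4,1), (4,2), (4,3)

Row 0: (0,0)R 0/2 unhappy · (0,1)B 1/3 unhappy · (0,2)B 2/3 ok · (0,3)R 1/2 ok
Row 1: (1,0)B 1/3 unhappy · (1,1)R 1/4 unhappy · (1,2)B 1/4 unhappy · (1,3)R 1/2 ok
Row 2: (2,0)B 2/3 ok · (2,1)R 3/4 ok · (2,2)R 2/3 ok
Row 3: (3,0)B 2/3 ok · (3,1)R 2/4 ok · (3,2)R 3/3 ok
Row 4: (4,0)B 2/2 ok · (4,1)B 1/3 unhappy · (4,2)R 1/3 unhappy · (4,3)B 0/1 unhappy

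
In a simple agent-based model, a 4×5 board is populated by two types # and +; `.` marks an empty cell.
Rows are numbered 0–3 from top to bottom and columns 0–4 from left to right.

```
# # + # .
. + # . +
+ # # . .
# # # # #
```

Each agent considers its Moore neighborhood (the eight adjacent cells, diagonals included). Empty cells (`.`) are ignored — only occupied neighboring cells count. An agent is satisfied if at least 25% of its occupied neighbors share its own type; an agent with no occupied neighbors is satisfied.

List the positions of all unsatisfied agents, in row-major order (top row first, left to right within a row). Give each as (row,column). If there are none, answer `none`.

(0,0)# 1/2 satisfied
(0,1)# 2/4 satisfied
(0,2)+ 1/4 satisfied
(0,3)# 1/3 satisfied
(1,1)+ 2/7 satisfied
(1,2)# 4/6 satisfied
(1,4)+ 0/1 not
(2,0)+ 1/4 satisfied
(2,1)# 5/7 satisfied
(2,2)# 5/6 satisfied
(3,0)# 2/3 satisfied
(3,1)# 4/5 satisfied
(3,2)# 4/4 satisfied
(3,3)# 3/3 satisfied
(3,4)# 1/1 satisfied

(1,4)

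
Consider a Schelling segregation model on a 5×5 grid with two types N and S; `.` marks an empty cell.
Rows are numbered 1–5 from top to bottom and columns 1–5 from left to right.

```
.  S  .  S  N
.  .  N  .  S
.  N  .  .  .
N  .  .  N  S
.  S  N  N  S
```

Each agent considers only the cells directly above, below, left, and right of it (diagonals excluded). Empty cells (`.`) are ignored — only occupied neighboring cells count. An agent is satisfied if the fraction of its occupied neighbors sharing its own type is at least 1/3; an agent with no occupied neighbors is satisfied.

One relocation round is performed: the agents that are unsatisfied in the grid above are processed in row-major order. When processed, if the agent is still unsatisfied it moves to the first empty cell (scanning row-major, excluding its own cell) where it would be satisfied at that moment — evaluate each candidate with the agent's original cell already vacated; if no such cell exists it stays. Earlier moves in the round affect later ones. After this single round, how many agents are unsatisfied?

0

Initially unsatisfied (in order): (1,4), (1,5), (2,5), (5,2).
  (1,4) → (1,1).
  (1,5) → (1,3).
  (2,5): now satisfied by earlier moves; stays.
  (5,2) → (1,5).
Resulting grid:
S S N . S
. . N . S
. N . . .
N . . N S
. . N N S
All satisfied now.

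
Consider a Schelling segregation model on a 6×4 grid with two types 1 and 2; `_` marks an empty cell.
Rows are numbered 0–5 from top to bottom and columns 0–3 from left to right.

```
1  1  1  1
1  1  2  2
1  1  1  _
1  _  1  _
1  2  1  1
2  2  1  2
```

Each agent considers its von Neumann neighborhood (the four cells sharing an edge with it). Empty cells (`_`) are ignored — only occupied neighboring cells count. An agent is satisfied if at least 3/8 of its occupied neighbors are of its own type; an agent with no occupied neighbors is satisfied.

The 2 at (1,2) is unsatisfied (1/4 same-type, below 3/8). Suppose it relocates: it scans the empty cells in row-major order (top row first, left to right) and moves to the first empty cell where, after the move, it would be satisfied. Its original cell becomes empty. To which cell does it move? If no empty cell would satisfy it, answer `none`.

Vacating (1,2). Empty cells in order:
  (2,3): 1/2 same-type → satisfied — stop here.

(2,3)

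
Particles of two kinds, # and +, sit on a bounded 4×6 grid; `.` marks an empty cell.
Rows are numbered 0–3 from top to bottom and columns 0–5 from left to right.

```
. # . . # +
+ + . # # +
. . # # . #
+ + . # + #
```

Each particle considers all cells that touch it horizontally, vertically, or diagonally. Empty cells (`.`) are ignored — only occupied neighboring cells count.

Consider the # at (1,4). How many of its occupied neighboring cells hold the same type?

4

Occupied neighbors of (1,4): (0,4)=#, (0,5)=+, (1,3)=#, (1,5)=+, (2,3)=#, (2,5)=#.
Same type (#): 4 of 6.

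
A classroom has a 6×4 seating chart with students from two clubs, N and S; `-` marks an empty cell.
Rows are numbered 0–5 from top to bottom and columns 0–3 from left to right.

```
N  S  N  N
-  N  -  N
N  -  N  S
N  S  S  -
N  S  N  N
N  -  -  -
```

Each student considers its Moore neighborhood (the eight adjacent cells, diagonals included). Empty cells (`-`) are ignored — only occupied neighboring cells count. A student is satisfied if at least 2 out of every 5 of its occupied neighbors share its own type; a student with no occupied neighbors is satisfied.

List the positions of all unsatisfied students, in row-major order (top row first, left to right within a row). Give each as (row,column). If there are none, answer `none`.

Row 0: (0,0)N 1/2 ok · (0,1)S 0/3 unhappy · (0,2)N 3/4 ok · (0,3)N 2/2 ok
Row 1: (1,1)N 4/5 ok · (1,3)N 3/4 ok
Row 2: (2,0)N 2/3 ok · (2,2)N 2/5 ok · (2,3)S 1/3 unhappy
Row 3: (3,0)N 2/4 ok · (3,1)S 2/7 unhappy · (3,2)S 3/6 ok
Row 4: (4,0)N 2/4 ok · (4,1)S 2/6 unhappy · (4,2)N 1/4 unhappy · (4,3)N 1/2 ok
Row 5: (5,0)N 1/2 ok

(0,1), (2,3), (3,1), (4,1), (4,2)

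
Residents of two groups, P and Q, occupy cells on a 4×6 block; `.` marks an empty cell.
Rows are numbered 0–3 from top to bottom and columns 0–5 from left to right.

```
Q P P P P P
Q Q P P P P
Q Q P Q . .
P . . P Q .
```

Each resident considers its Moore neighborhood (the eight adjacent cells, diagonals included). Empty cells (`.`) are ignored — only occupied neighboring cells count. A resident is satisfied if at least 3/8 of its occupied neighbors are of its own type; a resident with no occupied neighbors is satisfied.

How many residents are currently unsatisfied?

3

Row 0: (0,0)Q 2/3 ok · (0,1)P 2/5 ok · (0,2)P 4/5 ok · (0,3)P 5/5 ok · (0,4)P 5/5 ok · (0,5)P 3/3 ok
Row 1: (1,0)Q 4/5 ok · (1,1)Q 4/8 ok · (1,2)P 5/8 ok · (1,3)P 6/7 ok · (1,4)P 5/6 ok · (1,5)P 3/3 ok
Row 2: (2,0)Q 3/4 ok · (2,1)Q 3/6 ok · (2,2)P 3/6 ok · (2,3)Q 1/6 unhappy
Row 3: (3,0)P 0/2 unhappy · (3,3)P 1/3 unhappy · (3,4)Q 1/2 ok
Unsatisfied: (2,3), (3,0), (3,3) — 3 in total.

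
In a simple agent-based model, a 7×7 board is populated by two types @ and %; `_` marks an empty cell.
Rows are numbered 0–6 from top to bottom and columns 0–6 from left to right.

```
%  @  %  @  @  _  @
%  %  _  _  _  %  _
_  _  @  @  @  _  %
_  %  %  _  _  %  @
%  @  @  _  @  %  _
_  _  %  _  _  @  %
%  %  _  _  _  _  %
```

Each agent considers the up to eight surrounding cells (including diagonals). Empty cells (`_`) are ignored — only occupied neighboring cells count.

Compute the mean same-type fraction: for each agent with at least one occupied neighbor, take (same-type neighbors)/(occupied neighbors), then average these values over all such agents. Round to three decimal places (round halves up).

Row 0: (0,0)% 2/3 · (0,1)@ 0/4 · (0,2)% 1/3 · (0,3)@ 1/2 · (0,4)@ 1/2 · (0,6)@ 0/1
Row 1: (1,0)% 2/3 · (1,1)% 3/5 · (1,5)% 1/4
Row 2: (2,2)@ 1/4 · (2,3)@ 2/3 · (2,4)@ 1/3 · (2,6)% 2/3
Row 3: (3,1)% 2/5 · (3,2)% 1/5 · (3,5)% 2/5 · (3,6)@ 0/3
Row 4: (4,0)% 1/2 · (4,1)@ 1/5 · (4,2)@ 1/4 · (4,4)@ 1/3 · (4,5)% 2/5
Row 5: (5,2)% 1/3 · (5,5)@ 1/4 · (5,6)% 2/3
Row 6: (6,0)% 1/1 · (6,1)% 2/2 · (6,6)% 1/2
Sum over 28 agents: 2/3 + 0/4 + 1/3 + 1/2 + 1/2 + 0/1 + 2/3 + 3/5 + 1/4 + 1/4 + 2/3 + 1/3 + 2/3 + 2/5 + 1/5 + 2/5 + 0/3 + 1/2 + 1/5 + 1/4 + 1/3 + 2/5 + 1/3 + 1/4 + 2/3 + 1/1 + 2/2 + 1/2 = 178/15; mean = 178/15 ÷ 28 = 89/210 = 0.423809… → 0.424.

0.424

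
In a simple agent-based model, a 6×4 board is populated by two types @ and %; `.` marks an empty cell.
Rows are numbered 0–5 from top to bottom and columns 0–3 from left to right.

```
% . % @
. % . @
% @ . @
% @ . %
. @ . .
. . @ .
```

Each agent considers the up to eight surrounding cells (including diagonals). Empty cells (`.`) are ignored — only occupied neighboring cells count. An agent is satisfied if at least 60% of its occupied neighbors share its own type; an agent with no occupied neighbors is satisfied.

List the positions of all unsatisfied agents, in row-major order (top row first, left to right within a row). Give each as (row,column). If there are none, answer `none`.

(0,0)% 1/1 satisfied
(0,2)% 1/3 not
(0,3)@ 1/2 not
(1,1)% 3/4 satisfied
(1,3)@ 2/3 satisfied
(2,0)% 2/4 not
(2,1)@ 1/4 not
(2,3)@ 1/2 not
(3,0)% 1/4 not
(3,1)@ 2/4 not
(3,3)% 0/1 not
(4,1)@ 2/3 satisfied
(5,2)@ 1/1 satisfied

(0,2), (0,3), (2,0), (2,1), (2,3), (3,0), (3,1), (3,3)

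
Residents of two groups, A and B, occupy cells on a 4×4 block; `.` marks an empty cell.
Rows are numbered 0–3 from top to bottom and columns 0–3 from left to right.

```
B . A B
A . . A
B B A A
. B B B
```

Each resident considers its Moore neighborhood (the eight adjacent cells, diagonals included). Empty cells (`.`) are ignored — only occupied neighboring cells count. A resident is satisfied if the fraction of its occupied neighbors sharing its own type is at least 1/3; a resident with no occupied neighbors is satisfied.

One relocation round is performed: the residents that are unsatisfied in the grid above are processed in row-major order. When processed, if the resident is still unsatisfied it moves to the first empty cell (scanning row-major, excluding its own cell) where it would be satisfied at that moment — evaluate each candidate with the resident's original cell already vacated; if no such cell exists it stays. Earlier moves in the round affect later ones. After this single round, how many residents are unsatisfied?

1

Initially unsatisfied (in order): (0,0), (0,3), (1,0).
  (0,0) → (1,1).
  (0,3) → (0,0).
  (1,0) → (0,1).
Resulting grid:
B A A .
. B . A
B B A A
. B B B
Unsatisfied now: (2,2).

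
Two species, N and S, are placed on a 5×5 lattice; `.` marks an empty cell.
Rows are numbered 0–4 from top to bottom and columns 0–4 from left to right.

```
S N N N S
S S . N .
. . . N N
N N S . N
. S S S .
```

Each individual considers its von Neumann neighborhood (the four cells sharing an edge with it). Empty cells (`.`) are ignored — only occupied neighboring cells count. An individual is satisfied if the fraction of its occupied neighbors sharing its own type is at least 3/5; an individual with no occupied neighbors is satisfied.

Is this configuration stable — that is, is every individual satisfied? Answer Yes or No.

No

(0,0)S 1/2 not
(0,1)N 1/3 not
(0,2)N 2/2 satisfied
(0,3)N 2/3 satisfied
(0,4)S 0/1 not
(1,0)S 2/2 satisfied
(1,1)S 1/2 not
(1,3)N 2/2 satisfied
(2,3)N 2/2 satisfied
(2,4)N 2/2 satisfied
(3,0)N 1/1 satisfied
(3,1)N 1/3 not
(3,2)S 1/2 not
(3,4)N 1/1 satisfied
(4,1)S 1/2 not
(4,2)S 3/3 satisfied
(4,3)S 1/1 satisfied
For instance (0,0) has only 1/2 same-type neighbors, below 3/5.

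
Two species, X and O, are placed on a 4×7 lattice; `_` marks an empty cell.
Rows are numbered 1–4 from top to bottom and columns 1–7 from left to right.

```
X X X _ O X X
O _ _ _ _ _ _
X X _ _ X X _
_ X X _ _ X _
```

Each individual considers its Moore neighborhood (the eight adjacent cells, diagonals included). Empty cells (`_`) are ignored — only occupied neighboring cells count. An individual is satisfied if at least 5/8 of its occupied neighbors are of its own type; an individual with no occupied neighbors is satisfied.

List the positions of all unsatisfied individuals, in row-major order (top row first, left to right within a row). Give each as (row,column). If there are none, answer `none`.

(1,1)X 1/2 not
(1,2)X 2/3 satisfied
(1,3)X 1/1 satisfied
(1,5)O 0/1 not
(1,6)X 1/2 not
(1,7)X 1/1 satisfied
(2,1)O 0/4 not
(3,1)X 2/3 satisfied
(3,2)X 3/4 satisfied
(3,5)X 2/2 satisfied
(3,6)X 2/2 satisfied
(4,2)X 3/3 satisfied
(4,3)X 2/2 satisfied
(4,6)X 2/2 satisfied

(1,1), (1,5), (1,6), (2,1)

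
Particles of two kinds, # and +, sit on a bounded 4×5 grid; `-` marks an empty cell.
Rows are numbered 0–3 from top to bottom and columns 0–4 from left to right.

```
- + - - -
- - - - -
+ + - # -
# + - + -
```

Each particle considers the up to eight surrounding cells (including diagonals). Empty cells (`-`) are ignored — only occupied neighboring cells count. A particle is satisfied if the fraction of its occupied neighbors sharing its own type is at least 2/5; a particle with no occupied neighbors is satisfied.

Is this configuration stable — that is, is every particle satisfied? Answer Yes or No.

(0,1)+ 0/0 ✓
(2,0)+ 2/3 ✓
(2,1)+ 2/3 ✓
(2,3)# 0/1 ✗
(3,0)# 0/3 ✗
(3,1)+ 2/3 ✓
(3,3)+ 0/1 ✗
For instance (2,3) has only 0/1 same-type neighbors, below 2/5.

No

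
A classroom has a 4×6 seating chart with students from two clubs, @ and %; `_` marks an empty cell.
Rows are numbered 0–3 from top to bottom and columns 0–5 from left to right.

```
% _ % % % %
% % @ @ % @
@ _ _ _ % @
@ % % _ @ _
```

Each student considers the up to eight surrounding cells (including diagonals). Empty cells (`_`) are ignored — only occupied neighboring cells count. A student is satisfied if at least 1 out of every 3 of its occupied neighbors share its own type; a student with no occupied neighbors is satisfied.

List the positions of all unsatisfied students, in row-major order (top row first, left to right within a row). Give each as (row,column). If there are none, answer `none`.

(1,2), (1,3), (1,5), (2,0), (2,4)

(0,0)% 2/2 ✓
(0,2)% 2/4 ✓
(0,3)% 3/5 ✓
(0,4)% 3/5 ✓
(0,5)% 2/3 ✓
(1,0)% 2/3 ✓
(1,1)% 3/5 ✓
(1,2)@ 1/4 ✗
(1,3)@ 1/6 ✗
(1,4)% 4/7 ✓
(1,5)@ 1/5 ✗
(2,0)@ 1/4 ✗
(2,4)% 1/5 ✗
(2,5)@ 2/4 ✓
(3,0)@ 1/2 ✓
(3,1)% 1/3 ✓
(3,2)% 1/1 ✓
(3,4)@ 1/2 ✓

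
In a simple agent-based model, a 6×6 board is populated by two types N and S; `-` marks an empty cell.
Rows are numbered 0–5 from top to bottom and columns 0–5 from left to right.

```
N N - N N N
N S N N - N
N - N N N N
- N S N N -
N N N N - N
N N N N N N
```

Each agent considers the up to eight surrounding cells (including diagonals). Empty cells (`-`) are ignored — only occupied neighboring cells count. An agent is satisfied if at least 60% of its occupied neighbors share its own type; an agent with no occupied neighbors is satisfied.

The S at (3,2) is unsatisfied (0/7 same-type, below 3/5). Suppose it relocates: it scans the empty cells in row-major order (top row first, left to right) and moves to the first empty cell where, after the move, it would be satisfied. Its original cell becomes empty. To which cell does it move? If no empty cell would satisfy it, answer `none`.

Vacating (3,2). Empty cells in order:
  (0,2): 1/5 same-type → still unsatisfied.
  (1,4): 0/8 same-type → still unsatisfied.
  (2,1): 1/6 same-type → still unsatisfied.
  (3,0): 0/4 same-type → still unsatisfied.
  (3,5): 0/4 same-type → still unsatisfied.
  (4,4): 0/7 same-type → still unsatisfied.

none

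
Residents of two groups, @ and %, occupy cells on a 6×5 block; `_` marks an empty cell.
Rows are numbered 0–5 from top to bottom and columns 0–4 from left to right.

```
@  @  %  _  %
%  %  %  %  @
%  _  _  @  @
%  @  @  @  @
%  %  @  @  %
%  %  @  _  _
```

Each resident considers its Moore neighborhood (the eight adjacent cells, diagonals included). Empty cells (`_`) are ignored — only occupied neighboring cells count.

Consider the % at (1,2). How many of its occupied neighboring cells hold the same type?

3

Occupied neighbors of (1,2): (0,1)=@, (0,2)=%, (1,1)=%, (1,3)=%, (2,3)=@.
Same type (%): 3 of 5.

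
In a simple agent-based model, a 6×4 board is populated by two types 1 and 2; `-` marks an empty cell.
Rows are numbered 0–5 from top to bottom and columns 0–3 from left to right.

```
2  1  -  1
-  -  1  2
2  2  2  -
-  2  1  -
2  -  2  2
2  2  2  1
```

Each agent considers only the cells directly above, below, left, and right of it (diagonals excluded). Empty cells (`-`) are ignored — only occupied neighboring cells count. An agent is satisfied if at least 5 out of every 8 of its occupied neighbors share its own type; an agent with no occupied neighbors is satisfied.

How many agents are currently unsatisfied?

10

Row 0: (0,0)2 0/1 unhappy · (0,1)1 0/1 unhappy · (0,3)1 0/1 unhappy
Row 1: (1,2)1 0/2 unhappy · (1,3)2 0/2 unhappy
Row 2: (2,0)2 1/1 ok · (2,1)2 3/3 ok · (2,2)2 1/3 unhappy
Row 3: (3,1)2 1/2 unhappy · (3,2)1 0/3 unhappy
Row 4: (4,0)2 1/1 ok · (4,2)2 2/3 ok · (4,3)2 1/2 unhappy
Row 5: (5,0)2 2/2 ok · (5,1)2 2/2 ok · (5,2)2 2/3 ok · (5,3)1 0/2 unhappy
Unsatisfied: (0,0), (0,1), (0,3), (1,2), (1,3), (2,2), (3,1), (3,2), (4,3), (5,3) — 10 in total.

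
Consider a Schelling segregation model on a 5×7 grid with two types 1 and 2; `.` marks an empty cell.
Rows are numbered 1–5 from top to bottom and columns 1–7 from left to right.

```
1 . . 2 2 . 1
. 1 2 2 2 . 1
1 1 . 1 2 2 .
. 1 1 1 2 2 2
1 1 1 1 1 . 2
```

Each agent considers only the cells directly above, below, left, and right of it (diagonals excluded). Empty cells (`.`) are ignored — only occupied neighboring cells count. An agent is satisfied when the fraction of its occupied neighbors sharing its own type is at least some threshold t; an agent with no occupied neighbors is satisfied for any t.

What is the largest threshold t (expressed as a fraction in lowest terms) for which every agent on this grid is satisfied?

Row 1: (1,1)1 — no occupied neighbors · (1,4)2 2/2 · (1,5)2 2/2 · (1,7)1 1/1
Row 2: (2,2)1 1/2 · (2,3)2 1/2 · (2,4)2 3/4 · (2,5)2 3/3 · (2,7)1 1/1
Row 3: (3,1)1 1/1 · (3,2)1 3/3 · (3,4)1 1/3 · (3,5)2 3/4 · (3,6)2 2/2
Row 4: (4,2)1 3/3 · (4,3)1 3/3 · (4,4)1 3/4 · (4,5)2 2/4 · (4,6)2 3/3 · (4,7)2 2/2
Row 5: (5,1)1 1/1 · (5,2)1 3/3 · (5,3)1 3/3 · (5,4)1 3/3 · (5,5)1 1/2 · (5,7)2 1/1
The smallest same-type fraction is 1/3 at (3,4), which reduces to 1/3. Any threshold above that leaves this agent unsatisfied.

1/3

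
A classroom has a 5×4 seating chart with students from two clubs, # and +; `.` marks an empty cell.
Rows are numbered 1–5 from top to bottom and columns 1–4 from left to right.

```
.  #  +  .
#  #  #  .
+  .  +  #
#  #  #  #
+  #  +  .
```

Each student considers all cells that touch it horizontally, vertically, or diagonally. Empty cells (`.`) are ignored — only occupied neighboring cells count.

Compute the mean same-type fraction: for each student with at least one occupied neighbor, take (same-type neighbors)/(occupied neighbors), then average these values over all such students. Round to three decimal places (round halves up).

(1,2)# 3/4
(1,3)+ 0/3
(2,1)# 2/3
(2,2)# 3/6
(2,3)# 3/5
(3,1)+ 0/4
(3,3)+ 0/6
(3,4)# 3/4
(4,1)# 2/4
(4,2)# 3/7
(4,3)# 4/6
(4,4)# 2/4
(5,1)+ 0/3
(5,2)# 3/5
(5,3)+ 0/4
Sum over 15 students: 3/4 + 0/3 + 2/3 + 3/6 + 3/5 + 0/4 + 0/6 + 3/4 + 2/4 + 3/7 + 4/6 + 2/4 + 0/3 + 3/5 + 0/4 = 626/105; mean = 626/105 ÷ 15 = 626/1575 = 0.397460… → 0.397.

0.397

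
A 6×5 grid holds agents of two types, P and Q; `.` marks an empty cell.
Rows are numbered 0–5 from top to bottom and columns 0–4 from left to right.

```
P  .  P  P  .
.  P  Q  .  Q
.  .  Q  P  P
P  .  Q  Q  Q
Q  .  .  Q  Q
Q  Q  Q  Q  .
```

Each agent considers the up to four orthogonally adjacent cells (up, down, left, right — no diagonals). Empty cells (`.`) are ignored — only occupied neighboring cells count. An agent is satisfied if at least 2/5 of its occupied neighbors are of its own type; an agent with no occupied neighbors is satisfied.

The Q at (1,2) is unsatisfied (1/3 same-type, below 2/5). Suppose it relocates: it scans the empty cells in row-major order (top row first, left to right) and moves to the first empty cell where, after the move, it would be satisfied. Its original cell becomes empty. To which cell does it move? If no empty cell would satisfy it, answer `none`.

(0,4)

Vacating (1,2). Empty cells in order:
  (0,1): 0/3 same-type → still unsatisfied.
  (0,4): 1/2 same-type → satisfied — stop here.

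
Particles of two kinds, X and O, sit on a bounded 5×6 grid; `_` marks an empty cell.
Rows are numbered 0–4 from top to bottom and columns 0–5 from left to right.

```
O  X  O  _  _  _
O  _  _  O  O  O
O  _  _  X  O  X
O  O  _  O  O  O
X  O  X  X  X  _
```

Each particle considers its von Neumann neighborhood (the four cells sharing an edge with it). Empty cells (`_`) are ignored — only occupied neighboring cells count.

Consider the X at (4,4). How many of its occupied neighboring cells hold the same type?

Occupied neighbors of (4,4): (3,4)=O, (4,3)=X.
Same type (X): 1 of 2.

1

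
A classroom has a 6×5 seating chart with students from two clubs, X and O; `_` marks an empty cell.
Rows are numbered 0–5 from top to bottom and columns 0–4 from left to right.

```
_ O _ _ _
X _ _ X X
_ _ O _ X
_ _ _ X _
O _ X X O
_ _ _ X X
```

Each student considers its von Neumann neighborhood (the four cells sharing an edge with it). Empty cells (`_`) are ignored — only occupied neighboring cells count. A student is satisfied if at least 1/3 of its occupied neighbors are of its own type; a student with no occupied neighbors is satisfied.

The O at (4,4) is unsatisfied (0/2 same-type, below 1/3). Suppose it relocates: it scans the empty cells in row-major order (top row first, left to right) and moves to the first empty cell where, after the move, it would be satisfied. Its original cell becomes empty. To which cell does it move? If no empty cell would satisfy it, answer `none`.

Vacating (4,4). Empty cells in order:
  (0,0): 1/2 same-type → satisfied — stop here.

(0,0)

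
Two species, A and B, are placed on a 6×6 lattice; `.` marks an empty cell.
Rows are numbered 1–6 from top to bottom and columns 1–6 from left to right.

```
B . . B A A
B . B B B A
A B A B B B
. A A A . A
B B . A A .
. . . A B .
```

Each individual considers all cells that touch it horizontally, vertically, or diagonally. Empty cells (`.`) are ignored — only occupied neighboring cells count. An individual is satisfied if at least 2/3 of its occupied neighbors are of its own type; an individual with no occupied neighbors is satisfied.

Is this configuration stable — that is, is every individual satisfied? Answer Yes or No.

No

Row 1: (1,1)B 1/1 satisfied · (1,4)B 3/4 satisfied · (1,5)A 2/5 not · (1,6)A 2/3 satisfied
Row 2: (2,1)B 2/3 satisfied · (2,3)B 4/5 satisfied · (2,4)B 5/7 satisfied · (2,5)B 5/8 not · (2,6)A 2/5 not
Row 3: (3,1)A 1/3 not · (3,2)B 2/6 not · (3,3)A 3/7 not · (3,4)B 4/7 not · (3,5)B 4/7 not · (3,6)B 2/4 not
Row 4: (4,2)A 3/6 not · (4,3)A 4/7 not · (4,4)A 4/6 satisfied · (4,6)A 1/3 not
Row 5: (5,1)B 1/2 not · (5,2)B 1/3 not · (5,4)A 4/5 satisfied · (5,5)A 4/5 satisfied
Row 6: (6,4)A 2/3 satisfied · (6,5)B 0/3 not
For instance (1,5) has only 2/5 same-type neighbors, below 2/3.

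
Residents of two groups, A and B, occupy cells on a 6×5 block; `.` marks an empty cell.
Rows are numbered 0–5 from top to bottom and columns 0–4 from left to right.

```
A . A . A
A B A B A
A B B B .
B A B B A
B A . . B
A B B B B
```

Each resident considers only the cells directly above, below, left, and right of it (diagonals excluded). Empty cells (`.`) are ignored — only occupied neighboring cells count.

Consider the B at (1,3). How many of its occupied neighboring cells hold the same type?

Occupied neighbors of (1,3): (2,3)=B, (1,2)=A, (1,4)=A.
Same type (B): 1 of 3.

1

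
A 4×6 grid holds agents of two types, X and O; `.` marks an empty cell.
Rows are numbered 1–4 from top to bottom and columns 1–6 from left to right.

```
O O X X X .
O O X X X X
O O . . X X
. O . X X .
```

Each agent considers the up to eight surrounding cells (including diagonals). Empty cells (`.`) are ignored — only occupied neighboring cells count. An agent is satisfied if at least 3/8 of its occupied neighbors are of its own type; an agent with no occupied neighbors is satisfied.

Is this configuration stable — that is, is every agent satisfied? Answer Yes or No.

Yes

(1,1)O 3/3 ok
(1,2)O 3/5 ok
(1,3)X 3/5 ok
(1,4)X 5/5 ok
(1,5)X 4/4 ok
(2,1)O 5/5 ok
(2,2)O 5/7 ok
(2,3)X 3/6 ok
(2,4)X 6/6 ok
(2,5)X 6/6 ok
(2,6)X 4/4 ok
(3,1)O 4/4 ok
(3,2)O 4/5 ok
(3,5)X 6/6 ok
(3,6)X 4/4 ok
(4,2)O 2/2 ok
(4,4)X 2/2 ok
(4,5)X 3/3 ok
All meet the threshold, so the configuration is stable.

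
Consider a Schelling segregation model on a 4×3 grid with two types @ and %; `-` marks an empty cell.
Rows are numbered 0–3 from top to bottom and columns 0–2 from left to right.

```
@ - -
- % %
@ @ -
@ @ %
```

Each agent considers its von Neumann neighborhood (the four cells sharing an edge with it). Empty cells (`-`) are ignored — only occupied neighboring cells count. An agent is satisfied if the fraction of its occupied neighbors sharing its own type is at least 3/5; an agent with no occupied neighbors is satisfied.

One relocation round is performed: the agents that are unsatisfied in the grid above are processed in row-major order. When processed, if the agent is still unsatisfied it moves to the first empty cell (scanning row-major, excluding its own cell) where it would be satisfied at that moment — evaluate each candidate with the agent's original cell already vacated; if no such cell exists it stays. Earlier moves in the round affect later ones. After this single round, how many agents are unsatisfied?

1

Initially unsatisfied (in order): (1,1), (3,2).
  (1,1) → (0,2).
  (3,2): no empty cell satisfies it; stays.
Resulting grid:
@ - %
- - %
@ @ -
@ @ %
Unsatisfied now: (3,2).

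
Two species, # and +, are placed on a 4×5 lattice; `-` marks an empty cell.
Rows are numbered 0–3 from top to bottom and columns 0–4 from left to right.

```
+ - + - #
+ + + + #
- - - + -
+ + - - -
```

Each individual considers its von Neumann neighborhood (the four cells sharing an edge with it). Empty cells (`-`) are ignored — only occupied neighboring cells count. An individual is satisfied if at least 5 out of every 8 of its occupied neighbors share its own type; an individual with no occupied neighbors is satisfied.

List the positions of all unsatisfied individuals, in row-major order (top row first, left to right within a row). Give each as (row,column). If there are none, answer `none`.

(1,4)

(0,0)+ 1/1 ok
(0,2)+ 1/1 ok
(0,4)# 1/1 ok
(1,0)+ 2/2 ok
(1,1)+ 2/2 ok
(1,2)+ 3/3 ok
(1,3)+ 2/3 ok
(1,4)# 1/2 unhappy
(2,3)+ 1/1 ok
(3,0)+ 1/1 ok
(3,1)+ 1/1 ok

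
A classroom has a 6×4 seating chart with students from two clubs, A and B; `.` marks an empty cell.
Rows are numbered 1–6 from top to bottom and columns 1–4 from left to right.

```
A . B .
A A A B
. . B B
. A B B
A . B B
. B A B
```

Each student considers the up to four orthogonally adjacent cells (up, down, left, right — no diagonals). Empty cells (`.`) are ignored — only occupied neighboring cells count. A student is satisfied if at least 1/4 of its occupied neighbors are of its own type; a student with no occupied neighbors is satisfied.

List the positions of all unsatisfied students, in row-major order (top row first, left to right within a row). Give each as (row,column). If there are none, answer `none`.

(1,1)A 1/1 satisfied
(1,3)B 0/1 not
(2,1)A 2/2 satisfied
(2,2)A 2/2 satisfied
(2,3)A 1/4 satisfied
(2,4)B 1/2 satisfied
(3,3)B 2/3 satisfied
(3,4)B 3/3 satisfied
(4,2)A 0/1 not
(4,3)B 3/4 satisfied
(4,4)B 3/3 satisfied
(5,1)A 0/0 satisfied
(5,3)B 2/3 satisfied
(5,4)B 3/3 satisfied
(6,2)B 0/1 not
(6,3)A 0/3 not
(6,4)B 1/2 satisfied

(1,3), (4,2), (6,2), (6,3)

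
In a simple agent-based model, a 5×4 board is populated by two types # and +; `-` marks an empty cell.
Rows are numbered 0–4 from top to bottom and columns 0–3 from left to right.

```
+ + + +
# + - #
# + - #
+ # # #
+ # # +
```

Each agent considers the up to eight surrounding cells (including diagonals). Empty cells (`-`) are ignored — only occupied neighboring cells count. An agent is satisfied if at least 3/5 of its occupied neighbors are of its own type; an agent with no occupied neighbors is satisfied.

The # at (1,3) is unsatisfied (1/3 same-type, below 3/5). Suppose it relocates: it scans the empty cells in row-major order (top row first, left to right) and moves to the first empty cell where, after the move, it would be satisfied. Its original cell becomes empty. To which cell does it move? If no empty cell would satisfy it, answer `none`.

Vacating (1,3). Empty cells in order:
  (1,2): 1/6 same-type → still unsatisfied.
  (2,2): 4/6 same-type → satisfied — stop here.

(2,2)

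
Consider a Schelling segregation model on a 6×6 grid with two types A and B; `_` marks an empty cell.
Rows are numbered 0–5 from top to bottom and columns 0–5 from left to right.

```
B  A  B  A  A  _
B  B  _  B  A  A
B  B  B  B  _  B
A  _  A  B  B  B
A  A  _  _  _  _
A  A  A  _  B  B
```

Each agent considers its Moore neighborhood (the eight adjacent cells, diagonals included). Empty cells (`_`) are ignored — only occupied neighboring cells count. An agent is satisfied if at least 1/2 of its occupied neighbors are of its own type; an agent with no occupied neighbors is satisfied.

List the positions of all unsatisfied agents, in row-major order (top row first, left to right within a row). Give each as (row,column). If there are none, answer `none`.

Row 0: (0,0)B 2/3 satisfied · (0,1)A 0/4 not · (0,2)B 2/4 satisfied · (0,3)A 2/4 satisfied · (0,4)A 3/4 satisfied
Row 1: (1,0)B 4/5 satisfied · (1,1)B 6/7 satisfied · (1,3)B 3/6 satisfied · (1,4)A 3/6 satisfied · (1,5)A 2/3 satisfied
Row 2: (2,0)B 3/4 satisfied · (2,1)B 4/6 satisfied · (2,2)B 5/6 satisfied · (2,3)B 4/6 satisfied · (2,5)B 2/4 satisfied
Row 3: (3,0)A 2/4 satisfied · (3,2)A 1/5 not · (3,3)B 3/4 satisfied · (3,4)B 4/4 satisfied · (3,5)B 2/2 satisfied
Row 4: (4,0)A 4/4 satisfied · (4,1)A 6/6 satisfied
Row 5: (5,0)A 3/3 satisfied · (5,1)A 4/4 satisfied · (5,2)A 2/2 satisfied · (5,4)B 1/1 satisfied · (5,5)B 1/1 satisfied

(0,1), (3,2)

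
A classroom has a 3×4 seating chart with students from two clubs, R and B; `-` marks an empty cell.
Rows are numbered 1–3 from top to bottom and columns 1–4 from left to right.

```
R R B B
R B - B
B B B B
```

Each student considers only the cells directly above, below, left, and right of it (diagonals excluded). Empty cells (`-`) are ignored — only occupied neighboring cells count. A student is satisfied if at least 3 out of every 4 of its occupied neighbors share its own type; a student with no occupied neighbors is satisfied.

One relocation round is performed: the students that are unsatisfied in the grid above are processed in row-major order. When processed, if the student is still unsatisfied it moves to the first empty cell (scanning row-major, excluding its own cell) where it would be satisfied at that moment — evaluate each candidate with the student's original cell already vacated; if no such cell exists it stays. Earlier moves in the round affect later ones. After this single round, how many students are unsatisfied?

4

Initially unsatisfied (in order): (1,2), (1,3), (2,1), (2,2), (3,1).
  (1,2): no empty cell satisfies it; stays.
  (1,3) → (2,3).
  (2,1): no empty cell satisfies it; stays.
  (2,2): no empty cell satisfies it; stays.
  (3,1): no empty cell satisfies it; stays.
Resulting grid:
R R - B
R B B B
B B B B
Unsatisfied now: (1,2), (2,1), (2,2), (3,1).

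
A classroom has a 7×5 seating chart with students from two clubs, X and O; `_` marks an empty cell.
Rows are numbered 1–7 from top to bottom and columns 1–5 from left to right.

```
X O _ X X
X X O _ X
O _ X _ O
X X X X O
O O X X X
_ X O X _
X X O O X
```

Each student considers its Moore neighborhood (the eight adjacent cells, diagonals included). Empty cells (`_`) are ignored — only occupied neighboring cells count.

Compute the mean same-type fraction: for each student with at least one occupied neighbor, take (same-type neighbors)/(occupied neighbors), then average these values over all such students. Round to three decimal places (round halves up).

(1,1)X 2/3
(1,2)O 1/4
(1,4)X 2/3
(1,5)X 2/2
(2,1)X 2/4
(2,2)X 3/6
(2,3)O 1/4
(2,5)X 2/3
(3,1)O 0/4
(3,3)X 4/5
(3,5)O 1/3
(4,1)X 1/4
(4,2)X 4/7
(4,3)X 5/6
(4,4)X 5/7
(4,5)O 1/4
(5,1)O 1/4
(5,2)O 2/7
(5,3)X 6/8
(5,4)X 5/7
(5,5)X 3/4
(6,2)X 3/7
(6,3)O 3/8
(6,4)X 4/7
(7,1)X 2/2
(7,2)X 2/4
(7,3)O 2/5
(7,4)O 2/4
(7,5)X 1/2
Sum over 29 students: 2/3 + 1/4 + 2/3 + 2/2 + 2/4 + 3/6 + 1/4 + 2/3 + 0/4 + 4/5 + 1/3 + 1/4 + 4/7 + 5/6 + 5/7 + 1/4 + 1/4 + 2/7 + 6/8 + 5/7 + 3/4 + 3/7 + 3/8 + 4/7 + 2/2 + 2/4 + 2/5 + 2/4 + 1/2 = 12833/840; mean = 12833/840 ÷ 29 = 12833/24360 = 0.526806… → 0.527.

0.527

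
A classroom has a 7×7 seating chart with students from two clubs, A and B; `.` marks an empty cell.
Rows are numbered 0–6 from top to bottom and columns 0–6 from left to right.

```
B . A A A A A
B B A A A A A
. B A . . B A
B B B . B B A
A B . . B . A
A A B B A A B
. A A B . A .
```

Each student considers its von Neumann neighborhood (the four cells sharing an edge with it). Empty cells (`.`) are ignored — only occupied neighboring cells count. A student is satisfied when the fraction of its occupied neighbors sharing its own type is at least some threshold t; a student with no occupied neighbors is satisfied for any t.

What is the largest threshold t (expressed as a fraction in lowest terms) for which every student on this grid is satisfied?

(0,0)B 1/1
(0,2)A 2/2
(0,3)A 3/3
(0,4)A 3/3
(0,5)A 3/3
(0,6)A 2/2
(1,0)B 2/2
(1,1)B 2/3
(1,2)A 3/4
(1,3)A 3/3
(1,4)A 3/3
(1,5)A 3/4
(1,6)A 3/3
(2,1)B 2/3
(2,2)A 1/3
(2,5)B 1/3
(2,6)A 2/3
(3,0)B 1/2
(3,1)B 4/4
(3,2)B 1/2
(3,4)B 2/2
(3,5)B 2/3
(3,6)A 2/3
(4,0)A 1/3
(4,1)B 1/3
(4,4)B 1/2
(4,6)A 1/2
(5,0)A 2/2
(5,1)A 2/4
(5,2)B 1/3
(5,3)B 2/3
(5,4)A 1/3
(5,5)A 2/3
(5,6)B 0/2
(6,1)A 2/2
(6,2)A 1/3
(6,3)B 1/2
(6,5)A 1/1
The smallest same-type fraction is 0/2 at (5,6), which reduces to 0/1. Any threshold above that leaves this student unsatisfied.

0/1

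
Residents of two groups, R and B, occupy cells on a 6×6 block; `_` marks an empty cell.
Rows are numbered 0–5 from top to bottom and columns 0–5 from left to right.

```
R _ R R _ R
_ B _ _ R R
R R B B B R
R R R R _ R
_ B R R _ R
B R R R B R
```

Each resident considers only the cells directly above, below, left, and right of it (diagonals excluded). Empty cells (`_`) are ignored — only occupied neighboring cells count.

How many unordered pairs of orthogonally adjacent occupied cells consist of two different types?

Scan each occupied cell's neighbors to the right and below so each pair is counted once.
Row 0: R(0,2)–R(0,3)= R(0,5)–R(1,5)=  → 0/2 unlike.
Row 1: B(1,1)–R(2,1)≠ R(1,4)–R(1,5)= R(1,4)–B(2,4)≠ R(1,5)–R(2,5)=  → 2/4 unlike.
Row 2: R(2,0)–R(2,1)= R(2,0)–R(3,0)= R(2,1)–B(2,2)≠ R(2,1)–R(3,1)= B(2,2)–B(2,3)= B(2,2)–R(3,2)≠ B(2,3)–B(2,4)= B(2,3)–R(3,3)≠ B(2,4)–R(2,5)≠ R(2,5)–R(3,5)=  → 4/10 unlike.
Row 3: R(3,0)–R(3,1)= R(3,1)–R(3,2)= R(3,1)–B(4,1)≠ R(3,2)–R(3,3)= R(3,2)–R(4,2)= R(3,3)–R(4,3)= R(3,5)–R(4,5)=  → 1/7 unlike.
Row 4: B(4,1)–R(4,2)≠ B(4,1)–R(5,1)≠ R(4,2)–R(4,3)= R(4,2)–R(5,2)= R(4,3)–R(5,3)= R(4,5)–R(5,5)=  → 2/6 unlike.
Row 5: B(5,0)–R(5,1)≠ R(5,1)–R(5,2)= R(5,2)–R(5,3)= R(5,3)–B(5,4)≠ B(5,4)–R(5,5)≠  → 3/5 unlike.
Total adjacent occupied pairs: 34; unlike-type pairs: 12.

12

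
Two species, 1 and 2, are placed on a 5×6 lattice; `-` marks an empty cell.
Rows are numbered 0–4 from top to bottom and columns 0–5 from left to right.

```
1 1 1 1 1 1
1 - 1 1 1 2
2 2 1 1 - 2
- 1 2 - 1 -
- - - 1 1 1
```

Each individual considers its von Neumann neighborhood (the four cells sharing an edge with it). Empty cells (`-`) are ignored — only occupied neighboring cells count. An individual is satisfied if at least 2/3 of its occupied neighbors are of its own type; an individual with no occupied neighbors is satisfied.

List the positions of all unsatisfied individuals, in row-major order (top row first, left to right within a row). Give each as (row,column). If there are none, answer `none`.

(0,0)1 2/2 ok
(0,1)1 2/2 ok
(0,2)1 3/3 ok
(0,3)1 3/3 ok
(0,4)1 3/3 ok
(0,5)1 1/2 unhappy
(1,0)1 1/2 unhappy
(1,2)1 3/3 ok
(1,3)1 4/4 ok
(1,4)1 2/3 ok
(1,5)2 1/3 unhappy
(2,0)2 1/2 unhappy
(2,1)2 1/3 unhappy
(2,2)1 2/4 unhappy
(2,3)1 2/2 ok
(2,5)2 1/1 ok
(3,1)1 0/2 unhappy
(3,2)2 0/2 unhappy
(3,4)1 1/1 ok
(4,3)1 1/1 ok
(4,4)1 3/3 ok
(4,5)1 1/1 ok

(0,5), (1,0), (1,5), (2,0), (2,1), (2,2), (3,1), (3,2)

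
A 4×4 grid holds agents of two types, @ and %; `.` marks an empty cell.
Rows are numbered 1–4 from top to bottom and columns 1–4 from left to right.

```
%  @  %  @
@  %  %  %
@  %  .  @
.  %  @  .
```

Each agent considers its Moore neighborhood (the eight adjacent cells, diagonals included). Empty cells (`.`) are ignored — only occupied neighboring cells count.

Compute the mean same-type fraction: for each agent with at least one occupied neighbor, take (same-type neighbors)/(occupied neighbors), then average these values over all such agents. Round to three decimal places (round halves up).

Row 1: (1,1)% 1/3 · (1,2)@ 1/5 · (1,3)% 3/5 · (1,4)@ 0/3
Row 2: (2,1)@ 2/5 · (2,2)% 4/7 · (2,3)% 4/7 · (2,4)% 2/4
Row 3: (3,1)@ 1/4 · (3,2)% 3/6 · (3,4)@ 1/3
Row 4: (4,2)% 1/3 · (4,3)@ 1/3
Sum over 13 agents: 1/3 + 1/5 + 3/5 + 0/3 + 2/5 + 4/7 + 4/7 + 2/4 + 1/4 + 3/6 + 1/3 + 1/3 + 1/3 = 2069/420; mean = 2069/420 ÷ 13 = 2069/5460 = 0.378937… → 0.379.

0.379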